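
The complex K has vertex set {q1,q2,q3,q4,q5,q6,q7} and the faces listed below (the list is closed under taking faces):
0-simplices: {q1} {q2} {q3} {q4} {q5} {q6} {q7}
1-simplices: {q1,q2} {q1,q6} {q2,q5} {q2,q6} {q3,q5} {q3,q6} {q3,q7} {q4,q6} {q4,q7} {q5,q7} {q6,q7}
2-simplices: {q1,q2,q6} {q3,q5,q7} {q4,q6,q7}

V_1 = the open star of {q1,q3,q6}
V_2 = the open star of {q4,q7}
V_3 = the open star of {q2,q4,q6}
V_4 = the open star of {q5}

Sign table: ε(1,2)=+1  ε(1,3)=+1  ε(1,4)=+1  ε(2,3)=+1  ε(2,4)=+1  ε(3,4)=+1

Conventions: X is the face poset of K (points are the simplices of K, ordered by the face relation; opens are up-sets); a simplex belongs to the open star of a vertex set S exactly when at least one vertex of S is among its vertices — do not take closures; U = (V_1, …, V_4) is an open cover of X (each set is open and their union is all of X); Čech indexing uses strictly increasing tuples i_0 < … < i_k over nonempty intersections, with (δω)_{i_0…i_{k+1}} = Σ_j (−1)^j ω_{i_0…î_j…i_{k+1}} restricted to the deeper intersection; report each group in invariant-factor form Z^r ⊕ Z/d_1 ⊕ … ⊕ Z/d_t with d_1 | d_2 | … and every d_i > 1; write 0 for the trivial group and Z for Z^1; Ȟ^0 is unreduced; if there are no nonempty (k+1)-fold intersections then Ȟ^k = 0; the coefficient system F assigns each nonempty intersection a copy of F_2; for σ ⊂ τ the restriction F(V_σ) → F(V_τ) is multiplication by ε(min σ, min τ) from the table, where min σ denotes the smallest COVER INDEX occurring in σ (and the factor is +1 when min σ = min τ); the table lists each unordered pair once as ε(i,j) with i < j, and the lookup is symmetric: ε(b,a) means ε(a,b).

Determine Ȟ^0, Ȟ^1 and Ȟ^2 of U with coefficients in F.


cover nerve:
  V1={{q1},{q3},{q6},{q1,q2},{q1,q6},{q2,q6},{q3,q5},{q3,q6},{q3,q7},{q4,q6},{q6,q7},{q1,q2,q6},{q3,q5,q7},{q4,q6,q7}} V2={{q4},{q7},{q3,q7},{q4,q6},{q4,q7},{q5,q7},{q6,q7},{q3,q5,q7},{q4,q6,q7}} V3={{q2},{q4},{q6},{q1,q2},{q1,q6},{q2,q5},{q2,q6},{q3,q6},{q4,q6},{q4,q7},{q6,q7},{q1,q2,q6},{q4,q6,q7}} V4={{q5},{q2,q5},{q3,q5},{q5,q7},{q3,q5,q7}}
  V12={{q3,q7},{q4,q6},{q6,q7},{q3,q5,q7},{q4,q6,q7}} V13={{q6},{q1,q2},{q1,q6},{q2,q6},{q3,q6},{q4,q6},{q6,q7},{q1,q2,q6},{q4,q6,q7}} V14={{q3,q5},{q3,q5,q7}} V23={{q4},{q4,q6},{q4,q7},{q6,q7},{q4,q6,q7}} V24={{q5,q7},{q3,q5,q7}} V34={{q2,q5}}
  V123={{q4,q6},{q6,q7},{q4,q6,q7}} V124={{q3,q5,q7}}
C dims 4,6,2; δ0: rk_F2 3; δ1: rk_F2 2
Ȟ^0: (4−3)−0=1 ⇒ Z/2
Ȟ^1: (6−2)−3=1 ⇒ Z/2
Ȟ^2: (2−0)−2=0 ⇒ 0

Ȟ^0(U;F) ≅ Z/2, Ȟ^1(U;F) ≅ Z/2 and Ȟ^2(U;F) ≅ 0


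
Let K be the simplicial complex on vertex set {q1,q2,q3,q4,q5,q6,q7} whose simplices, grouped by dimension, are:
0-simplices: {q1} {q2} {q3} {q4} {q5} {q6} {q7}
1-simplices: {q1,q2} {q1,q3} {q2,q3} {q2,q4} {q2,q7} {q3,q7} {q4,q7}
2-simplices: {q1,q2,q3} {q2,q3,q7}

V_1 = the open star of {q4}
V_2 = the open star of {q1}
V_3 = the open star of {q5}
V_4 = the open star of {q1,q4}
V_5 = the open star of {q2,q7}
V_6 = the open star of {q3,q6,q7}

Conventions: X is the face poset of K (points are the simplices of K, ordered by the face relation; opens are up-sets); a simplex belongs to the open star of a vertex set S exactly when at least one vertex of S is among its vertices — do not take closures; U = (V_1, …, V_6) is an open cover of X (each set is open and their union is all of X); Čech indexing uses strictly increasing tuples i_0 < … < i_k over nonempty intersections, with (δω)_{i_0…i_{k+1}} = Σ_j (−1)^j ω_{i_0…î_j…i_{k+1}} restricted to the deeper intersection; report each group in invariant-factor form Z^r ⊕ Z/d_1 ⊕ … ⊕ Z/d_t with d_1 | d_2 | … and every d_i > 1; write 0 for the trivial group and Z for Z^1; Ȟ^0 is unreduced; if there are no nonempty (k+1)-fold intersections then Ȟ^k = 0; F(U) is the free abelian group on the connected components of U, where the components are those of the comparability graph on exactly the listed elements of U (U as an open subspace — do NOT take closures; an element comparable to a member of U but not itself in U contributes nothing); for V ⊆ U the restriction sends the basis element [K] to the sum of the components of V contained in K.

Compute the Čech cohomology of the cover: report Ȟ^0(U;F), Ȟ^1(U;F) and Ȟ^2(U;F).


Ȟ^0 ≅ Z^3, Ȟ^1 ≅ Z and Ȟ^2 ≅ 0

cover nerve:
  V1={{q4},{q2,q4},{q4,q7}} V2={{q1},{q1,q2},{q1,q3},{q1,q2,q3}} V3={{q5}} V4={{q1},{q4},{q1,q2},{q1,q3},{q2,q4},{q4,q7},{q1,q2,q3}} V5={{q2},{q7},{q1,q2},{q2,q3},{q2,q4},{q2,q7},{q3,q7},{q4,q7},{q1,q2,q3},{q2,q3,q7}} V6={{q3},{q6},{q7},{q1,q3},{q2,q3},{q2,q7},{q3,q7},{q4,q7},{q1,q2,q3},{q2,q3,q7}}
  V14={{q4},{q2,q4},{q4,q7}} V15={{q2,q4},{q4,q7}} V16={{q4,q7}} V24={{q1},{q1,q2},{q1,q3},{q1,q2,q3}} V25={{q1,q2},{q1,q2,q3}} V26={{q1,q3},{q1,q2,q3}} V45={{q1,q2},{q2,q4},{q4,q7},{q1,q2,q3}} V46={{q1,q3},{q4,q7},{q1,q2,q3}} V56={{q7},{q2,q3},{q2,q7},{q3,q7},{q4,q7},{q1,q2,q3},{q2,q3,q7}}
  V145={{q2,q4},{q4,q7}} V146={{q4,q7}} V156={{q4,q7}} V245={{q1,q2},{q1,q2,q3}} V246={{q1,q3},{q1,q2,q3}} V256={{q1,q2,q3}} V456={{q4,q7},{q1,q2,q3}}
  V1456={{q4,q7}} V2456={{q1,q2,q3}}
components per intersection:
  V1: {{q4},{q2,q4},{q4,q7}}
  V2: {{q1},{q1,q2},{q1,q3},{q1,q2,q3}}
  V3: {{q5}}
  V4: {{q1},{q1,q2},{q1,q3},{q1,q2,q3}} {{q4},{q2,q4},{q4,q7}}
  V5: {{q2},{q7},{q1,q2},{q2,q3},{q2,q4},{q2,q7},{q3,q7},{q4,q7},{q1,q2,q3},{q2,q3,q7}}
  V6: {{q3},{q7},{q1,q3},{q2,q3},{q2,q7},{q3,q7},{q4,q7},{q1,q2,q3},{q2,q3,q7}} {{q6}}
  V14: {{q4},{q2,q4},{q4,q7}}
  V15: {{q2,q4}} {{q4,q7}}
  V16: {{q4,q7}}
  V24: {{q1},{q1,q2},{q1,q3},{q1,q2,q3}}
  V25: {{q1,q2},{q1,q2,q3}}
  V26: {{q1,q3},{q1,q2,q3}}
  V45: {{q1,q2},{q1,q2,q3}} {{q2,q4}} {{q4,q7}}
  V46: {{q1,q3},{q1,q2,q3}} {{q4,q7}}
  V56: {{q7},{q2,q3},{q2,q7},{q3,q7},{q4,q7},{q1,q2,q3},{q2,q3,q7}}
  V145: {{q2,q4}} {{q4,q7}}
  V146: {{q4,q7}}
  V156: {{q4,q7}}
  V245: {{q1,q2},{q1,q2,q3}}
  V246: {{q1,q3},{q1,q2,q3}}
  V256: {{q1,q2,q3}}
  V456: {{q4,q7}} {{q1,q2,q3}}
  V1456: {{q4,q7}}
  V2456: {{q1,q2,q3}}
C dims 8,13,9,2; δ0: rk 5, SNF 1^5; δ1: rk 7, SNF 1^7; δ2: rk 2, SNF 1^2
Ȟ^0: (8−5)−0=3 ⇒ Z^3
Ȟ^1: (13−7)−5=1 ⇒ Z
Ȟ^2: (9−2)−7=0 ⇒ 0


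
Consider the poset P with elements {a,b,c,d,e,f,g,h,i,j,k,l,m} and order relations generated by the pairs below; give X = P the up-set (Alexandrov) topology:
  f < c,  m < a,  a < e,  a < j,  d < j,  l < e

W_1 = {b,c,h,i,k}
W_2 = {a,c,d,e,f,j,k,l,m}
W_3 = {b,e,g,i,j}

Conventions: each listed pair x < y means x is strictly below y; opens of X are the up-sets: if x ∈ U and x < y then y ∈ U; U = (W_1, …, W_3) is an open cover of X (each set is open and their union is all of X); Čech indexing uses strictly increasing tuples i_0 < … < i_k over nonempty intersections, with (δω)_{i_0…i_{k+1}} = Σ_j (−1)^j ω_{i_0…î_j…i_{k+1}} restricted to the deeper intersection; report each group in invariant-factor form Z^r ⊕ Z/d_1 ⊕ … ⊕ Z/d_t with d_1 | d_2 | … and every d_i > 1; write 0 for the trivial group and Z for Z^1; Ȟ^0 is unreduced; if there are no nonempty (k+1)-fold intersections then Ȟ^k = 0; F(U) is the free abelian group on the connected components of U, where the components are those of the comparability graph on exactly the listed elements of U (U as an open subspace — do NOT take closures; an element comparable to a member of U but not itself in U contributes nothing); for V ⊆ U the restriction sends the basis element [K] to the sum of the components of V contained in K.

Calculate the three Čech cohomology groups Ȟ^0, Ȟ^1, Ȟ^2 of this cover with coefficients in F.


cover nerve:
  W12={c,k} W13={b,i} W23={e,j}
components per intersection:
  W1: {b} {c} {h} {i} {k}
  W2: {a,d,e,j,l,m} {c,f} {k}
  W3: {b} {e} {g} {i} {j}
  W12: {c} {k}
  W13: {b} {i}
  W23: {e} {j}
C dims 13,6; δ0: rk 6, SNF 1^6
Ȟ^0: (13−6)−0=7 ⇒ Z^7
Ȟ^1: (6−0)−6=0 ⇒ 0
Ȟ^2: (0−0)−0=0 ⇒ 0

Ȟ^0 ≅ Z^7, Ȟ^1 ≅ 0, Ȟ^2 ≅ 0


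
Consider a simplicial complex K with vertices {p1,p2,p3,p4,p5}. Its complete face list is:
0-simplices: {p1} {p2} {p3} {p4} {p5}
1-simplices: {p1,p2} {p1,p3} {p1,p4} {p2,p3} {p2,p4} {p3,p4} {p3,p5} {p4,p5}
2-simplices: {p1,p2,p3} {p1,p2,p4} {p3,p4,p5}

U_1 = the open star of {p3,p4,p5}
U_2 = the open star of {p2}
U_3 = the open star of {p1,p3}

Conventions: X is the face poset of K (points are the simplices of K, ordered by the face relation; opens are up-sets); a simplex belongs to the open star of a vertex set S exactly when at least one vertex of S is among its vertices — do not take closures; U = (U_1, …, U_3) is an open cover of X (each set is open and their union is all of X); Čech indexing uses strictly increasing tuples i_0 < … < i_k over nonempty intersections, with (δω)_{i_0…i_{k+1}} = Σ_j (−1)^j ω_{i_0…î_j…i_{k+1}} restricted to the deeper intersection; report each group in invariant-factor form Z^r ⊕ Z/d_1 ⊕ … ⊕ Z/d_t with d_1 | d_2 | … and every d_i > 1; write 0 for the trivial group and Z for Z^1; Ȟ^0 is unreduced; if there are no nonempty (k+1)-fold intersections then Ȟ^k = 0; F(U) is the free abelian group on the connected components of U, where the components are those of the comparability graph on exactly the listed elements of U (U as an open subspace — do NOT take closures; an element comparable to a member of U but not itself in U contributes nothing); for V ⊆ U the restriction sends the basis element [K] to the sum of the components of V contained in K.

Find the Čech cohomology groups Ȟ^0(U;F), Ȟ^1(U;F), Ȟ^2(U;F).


cover nerve:
  U1={{p3},{p4},{p5},{p1,p3},{p1,p4},{p2,p3},{p2,p4},{p3,p4},{p3,p5},{p4,p5},{p1,p2,p3},{p1,p2,p4},{p3,p4,p5}} U2={{p2},{p1,p2},{p2,p3},{p2,p4},{p1,p2,p3},{p1,p2,p4}} U3={{p1},{p3},{p1,p2},{p1,p3},{p1,p4},{p2,p3},{p3,p4},{p3,p5},{p1,p2,p3},{p1,p2,p4},{p3,p4,p5}}
  U12={{p2,p3},{p2,p4},{p1,p2,p3},{p1,p2,p4}} U13={{p3},{p1,p3},{p1,p4},{p2,p3},{p3,p4},{p3,p5},{p1,p2,p3},{p1,p2,p4},{p3,p4,p5}} U23={{p1,p2},{p2,p3},{p1,p2,p3},{p1,p2,p4}}
  U123={{p2,p3},{p1,p2,p3},{p1,p2,p4}}
components per intersection:
  U1: {{p3},{p4},{p5},{p1,p3},{p1,p4},{p2,p3},{p2,p4},{p3,p4},{p3,p5},{p4,p5},{p1,p2,p3},{p1,p2,p4},{p3,p4,p5}}
  U2: {{p2},{p1,p2},{p2,p3},{p2,p4},{p1,p2,p3},{p1,p2,p4}}
  U3: {{p1},{p3},{p1,p2},{p1,p3},{p1,p4},{p2,p3},{p3,p4},{p3,p5},{p1,p2,p3},{p1,p2,p4},{p3,p4,p5}}
  U12: {{p2,p3},{p1,p2,p3}} {{p2,p4},{p1,p2,p4}}
  U13: {{p3},{p1,p3},{p2,p3},{p3,p4},{p3,p5},{p1,p2,p3},{p3,p4,p5}} {{p1,p4},{p1,p2,p4}}
  U23: {{p1,p2},{p2,p3},{p1,p2,p3},{p1,p2,p4}}
  U123: {{p2,p3},{p1,p2,p3}} {{p1,p2,p4}}
C dims 3,5,2; δ0: rk 2, SNF 1^2; δ1: rk 2, SNF 1^2
Ȟ^0: (3−2)−0=1 ⇒ Z
Ȟ^1: (5−2)−2=1 ⇒ Z
Ȟ^2: (2−0)−2=0 ⇒ 0

Ȟ^0 = Z, Ȟ^1 = Z, Ȟ^2 = 0


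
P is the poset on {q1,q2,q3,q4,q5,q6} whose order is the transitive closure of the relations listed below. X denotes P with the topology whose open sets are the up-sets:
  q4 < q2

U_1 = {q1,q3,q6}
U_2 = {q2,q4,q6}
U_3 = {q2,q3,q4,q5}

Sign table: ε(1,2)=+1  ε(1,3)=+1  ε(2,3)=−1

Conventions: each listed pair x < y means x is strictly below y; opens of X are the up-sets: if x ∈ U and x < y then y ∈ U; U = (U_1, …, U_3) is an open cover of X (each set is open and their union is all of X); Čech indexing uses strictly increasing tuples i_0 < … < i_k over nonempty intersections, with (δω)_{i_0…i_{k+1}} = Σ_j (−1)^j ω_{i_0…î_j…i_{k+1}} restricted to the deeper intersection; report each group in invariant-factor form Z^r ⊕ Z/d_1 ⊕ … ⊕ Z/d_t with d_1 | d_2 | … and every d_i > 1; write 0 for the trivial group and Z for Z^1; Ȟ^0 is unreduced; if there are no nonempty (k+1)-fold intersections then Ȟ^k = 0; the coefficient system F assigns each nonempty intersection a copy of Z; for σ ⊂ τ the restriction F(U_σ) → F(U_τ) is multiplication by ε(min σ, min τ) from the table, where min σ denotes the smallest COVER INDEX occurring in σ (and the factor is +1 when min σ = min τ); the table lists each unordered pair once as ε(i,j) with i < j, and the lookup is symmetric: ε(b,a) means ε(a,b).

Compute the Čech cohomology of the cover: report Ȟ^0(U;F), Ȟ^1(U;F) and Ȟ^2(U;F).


Ȟ^0(U;F) ≅ 0; Ȟ^1(U;F) ≅ Z/2; Ȟ^2(U;F) ≅ 0

nerve simplices:
  U12={q6} U13={q3} U23={q2,q4}
C dims 3,3; δ0: rk 3, SNF 1^2·2
degree 0: 3−3−0 = 0 → Ȟ^0 ≅ 0
degree 1: 3−0−3 = 0 plus torsion [2] → Ȟ^1 ≅ Z/2
degree 2: 0−0−0 = 0 → Ȟ^2 ≅ 0


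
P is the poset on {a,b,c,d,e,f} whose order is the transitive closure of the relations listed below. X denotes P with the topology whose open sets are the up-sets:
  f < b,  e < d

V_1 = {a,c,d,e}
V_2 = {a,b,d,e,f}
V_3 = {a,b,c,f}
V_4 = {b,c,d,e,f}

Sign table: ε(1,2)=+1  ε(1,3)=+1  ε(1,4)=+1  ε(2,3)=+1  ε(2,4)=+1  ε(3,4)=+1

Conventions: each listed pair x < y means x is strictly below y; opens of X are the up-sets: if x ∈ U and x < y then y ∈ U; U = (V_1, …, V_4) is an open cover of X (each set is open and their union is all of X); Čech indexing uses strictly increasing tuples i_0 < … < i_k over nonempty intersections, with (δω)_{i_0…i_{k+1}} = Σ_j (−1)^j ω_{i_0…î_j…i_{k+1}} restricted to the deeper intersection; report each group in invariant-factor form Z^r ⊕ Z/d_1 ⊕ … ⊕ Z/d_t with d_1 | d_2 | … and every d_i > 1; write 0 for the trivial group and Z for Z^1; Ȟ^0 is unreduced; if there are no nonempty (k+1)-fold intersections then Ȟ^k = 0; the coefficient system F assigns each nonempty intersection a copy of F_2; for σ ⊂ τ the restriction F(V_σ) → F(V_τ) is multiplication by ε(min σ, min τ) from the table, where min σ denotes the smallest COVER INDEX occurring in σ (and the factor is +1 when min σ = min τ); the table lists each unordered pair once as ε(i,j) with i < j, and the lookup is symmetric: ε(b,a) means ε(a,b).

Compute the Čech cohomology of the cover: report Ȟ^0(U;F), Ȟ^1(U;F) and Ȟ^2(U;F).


intersection data:
  V12={a,d,e} V13={a,c} V14={c,d,e} V23={a,b,f} V24={b,d,e,f} V34={b,c,f}
  V123={a} V124={d,e} V134={c} V234={b,f}
C dims 4,6,4; δ0: rk_F2 3; δ1: rk_F2 3
Ȟ^0 = (4 − 3) − 0 = 1, so Ȟ^0 ≅ Z/2
Ȟ^1 = (6 − 3) − 3 = 0, so Ȟ^1 ≅ 0
Ȟ^2 = (4 − 0) − 3 = 1, so Ȟ^2 ≅ Z/2

Ȟ^0 ≅ Z/2, Ȟ^1 ≅ 0, Ȟ^2 ≅ Z/2


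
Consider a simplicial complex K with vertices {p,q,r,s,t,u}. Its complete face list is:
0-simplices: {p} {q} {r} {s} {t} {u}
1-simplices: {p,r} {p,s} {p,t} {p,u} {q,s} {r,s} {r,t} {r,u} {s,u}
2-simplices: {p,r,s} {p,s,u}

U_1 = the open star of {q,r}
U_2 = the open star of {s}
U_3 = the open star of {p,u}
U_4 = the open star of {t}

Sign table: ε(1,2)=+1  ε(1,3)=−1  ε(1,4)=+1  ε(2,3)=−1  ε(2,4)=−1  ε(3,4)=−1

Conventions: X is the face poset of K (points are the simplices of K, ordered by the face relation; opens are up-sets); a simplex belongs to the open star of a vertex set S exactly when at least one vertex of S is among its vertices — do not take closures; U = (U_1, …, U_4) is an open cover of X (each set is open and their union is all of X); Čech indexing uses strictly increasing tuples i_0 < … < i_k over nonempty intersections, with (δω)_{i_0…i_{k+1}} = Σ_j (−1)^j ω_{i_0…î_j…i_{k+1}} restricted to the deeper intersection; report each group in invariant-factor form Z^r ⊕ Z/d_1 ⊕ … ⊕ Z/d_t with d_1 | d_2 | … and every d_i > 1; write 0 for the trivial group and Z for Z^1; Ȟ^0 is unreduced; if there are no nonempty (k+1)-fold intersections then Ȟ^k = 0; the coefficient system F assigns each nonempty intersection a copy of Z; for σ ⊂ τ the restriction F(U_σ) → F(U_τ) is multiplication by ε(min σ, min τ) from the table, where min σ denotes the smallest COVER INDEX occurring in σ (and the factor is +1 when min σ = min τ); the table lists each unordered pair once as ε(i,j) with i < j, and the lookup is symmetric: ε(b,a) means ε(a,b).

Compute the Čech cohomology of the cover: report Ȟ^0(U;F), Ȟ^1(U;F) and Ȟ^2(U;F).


Ȟ^0 ≅ Z, Ȟ^1 ≅ Z, Ȟ^2 ≅ 0

nerve of the cover:
  U1={{q},{r},{p,r},{q,s},{r,s},{r,t},{r,u},{p,r,s}} U2={{s},{p,s},{q,s},{r,s},{s,u},{p,r,s},{p,s,u}} U3={{p},{u},{p,r},{p,s},{p,t},{p,u},{r,u},{s,u},{p,r,s},{p,s,u}} U4={{t},{p,t},{r,t}}
  U12={{q,s},{r,s},{p,r,s}} U13={{p,r},{r,u},{p,r,s}} U14={{r,t}} U23={{p,s},{s,u},{p,r,s},{p,s,u}} U34={{p,t}}
  U123={{p,r,s}}
C dims 4,5,1; δ0: rk 3, SNF 1^3; δ1: rk 1, SNF 1^1
Ȟ^0 = (4 − 3) − 0 = 1, so Ȟ^0 ≅ Z
Ȟ^1 = (5 − 1) − 3 = 1, so Ȟ^1 ≅ Z
Ȟ^2 = (1 − 0) − 1 = 0, so Ȟ^2 ≅ 0


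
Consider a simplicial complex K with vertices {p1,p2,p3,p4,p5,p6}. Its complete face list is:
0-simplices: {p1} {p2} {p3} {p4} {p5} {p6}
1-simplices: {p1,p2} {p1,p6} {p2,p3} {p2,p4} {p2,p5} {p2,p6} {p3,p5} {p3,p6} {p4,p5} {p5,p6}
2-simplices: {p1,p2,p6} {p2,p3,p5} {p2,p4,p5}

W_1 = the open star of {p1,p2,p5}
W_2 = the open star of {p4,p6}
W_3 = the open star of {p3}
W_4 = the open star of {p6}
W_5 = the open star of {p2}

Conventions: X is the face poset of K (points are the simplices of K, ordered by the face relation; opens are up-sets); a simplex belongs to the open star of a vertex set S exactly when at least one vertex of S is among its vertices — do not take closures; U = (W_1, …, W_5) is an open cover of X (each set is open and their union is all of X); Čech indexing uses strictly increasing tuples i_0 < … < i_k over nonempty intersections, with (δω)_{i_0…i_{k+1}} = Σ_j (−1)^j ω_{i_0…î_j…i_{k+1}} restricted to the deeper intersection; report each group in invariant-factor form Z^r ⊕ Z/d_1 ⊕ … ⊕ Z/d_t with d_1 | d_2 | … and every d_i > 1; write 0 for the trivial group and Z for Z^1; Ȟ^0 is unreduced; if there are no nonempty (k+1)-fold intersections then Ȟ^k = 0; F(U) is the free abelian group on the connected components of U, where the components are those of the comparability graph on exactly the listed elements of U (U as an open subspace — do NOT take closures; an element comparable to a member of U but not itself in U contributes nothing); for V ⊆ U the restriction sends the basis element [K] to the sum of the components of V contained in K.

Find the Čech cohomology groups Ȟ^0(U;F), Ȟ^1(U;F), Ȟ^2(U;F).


nonempty intersections:
  W1={{p1},{p2},{p5},{p1,p2},{p1,p6},{p2,p3},{p2,p4},{p2,p5},{p2,p6},{p3,p5},{p4,p5},{p5,p6},{p1,p2,p6},{p2,p3,p5},{p2,p4,p5}} W2={{p4},{p6},{p1,p6},{p2,p4},{p2,p6},{p3,p6},{p4,p5},{p5,p6},{p1,p2,p6},{p2,p4,p5}} W3={{p3},{p2,p3},{p3,p5},{p3,p6},{p2,p3,p5}} W4={{p6},{p1,p6},{p2,p6},{p3,p6},{p5,p6},{p1,p2,p6}} W5={{p2},{p1,p2},{p2,p3},{p2,p4},{p2,p5},{p2,p6},{p1,p2,p6},{p2,p3,p5},{p2,p4,p5}}
  W12={{p1,p6},{p2,p4},{p2,p6},{p4,p5},{p5,p6},{p1,p2,p6},{p2,p4,p5}} W13={{p2,p3},{p3,p5},{p2,p3,p5}} W14={{p1,p6},{p2,p6},{p5,p6},{p1,p2,p6}} W15={{p2},{p1,p2},{p2,p3},{p2,p4},{p2,p5},{p2,p6},{p1,p2,p6},{p2,p3,p5},{p2,p4,p5}} W23={{p3,p6}} W24={{p6},{p1,p6},{p2,p6},{p3,p6},{p5,p6},{p1,p2,p6}} W25={{p2,p4},{p2,p6},{p1,p2,p6},{p2,p4,p5}} W34={{p3,p6}} W35={{p2,p3},{p2,p3,p5}} W45={{p2,p6},{p1,p2,p6}}
  W124={{p1,p6},{p2,p6},{p5,p6},{p1,p2,p6}} W125={{p2,p4},{p2,p6},{p1,p2,p6},{p2,p4,p5}} W135={{p2,p3},{p2,p3,p5}} W145={{p2,p6},{p1,p2,p6}} W234={{p3,p6}} W245={{p2,p6},{p1,p2,p6}}
  W1245={{p2,p6},{p1,p2,p6}}
components per intersection:
  W1: {{p1},{p2},{p5},{p1,p2},{p1,p6},{p2,p3},{p2,p4},{p2,p5},{p2,p6},{p3,p5},{p4,p5},{p5,p6},{p1,p2,p6},{p2,p3,p5},{p2,p4,p5}}
  W2: {{p4},{p2,p4},{p4,p5},{p2,p4,p5}} {{p6},{p1,p6},{p2,p6},{p3,p6},{p5,p6},{p1,p2,p6}}
  W3: {{p3},{p2,p3},{p3,p5},{p3,p6},{p2,p3,p5}}
  W4: {{p6},{p1,p6},{p2,p6},{p3,p6},{p5,p6},{p1,p2,p6}}
  W5: {{p2},{p1,p2},{p2,p3},{p2,p4},{p2,p5},{p2,p6},{p1,p2,p6},{p2,p3,p5},{p2,p4,p5}}
  W12: {{p1,p6},{p2,p6},{p1,p2,p6}} {{p2,p4},{p4,p5},{p2,p4,p5}} {{p5,p6}}
  W13: {{p2,p3},{p3,p5},{p2,p3,p5}}
  W14: {{p1,p6},{p2,p6},{p1,p2,p6}} {{p5,p6}}
  W15: {{p2},{p1,p2},{p2,p3},{p2,p4},{p2,p5},{p2,p6},{p1,p2,p6},{p2,p3,p5},{p2,p4,p5}}
  W23: {{p3,p6}}
  W24: {{p6},{p1,p6},{p2,p6},{p3,p6},{p5,p6},{p1,p2,p6}}
  W25: {{p2,p4},{p2,p4,p5}} {{p2,p6},{p1,p2,p6}}
  W34: {{p3,p6}}
  W35: {{p2,p3},{p2,p3,p5}}
  W45: {{p2,p6},{p1,p2,p6}}
  W124: {{p1,p6},{p2,p6},{p1,p2,p6}} {{p5,p6}}
  W125: {{p2,p4},{p2,p4,p5}} {{p2,p6},{p1,p2,p6}}
  W135: {{p2,p3},{p2,p3,p5}}
  W145: {{p2,p6},{p1,p2,p6}}
  W234: {{p3,p6}}
  W245: {{p2,p6},{p1,p2,p6}}
  W1245: {{p2,p6},{p1,p2,p6}}
C dims 6,14,8,1; δ0: rk 5, SNF 1^5; δ1: rk 7, SNF 1^7; δ2: rk 1, SNF 1^1
Ȟ^0: (6−5)−0=1 ⇒ Z
Ȟ^1: (14−7)−5=2 ⇒ Z^2
Ȟ^2: (8−1)−7=0 ⇒ 0

Ȟ^0 = Z,  Ȟ^1 = Z^2,  Ȟ^2 = 0


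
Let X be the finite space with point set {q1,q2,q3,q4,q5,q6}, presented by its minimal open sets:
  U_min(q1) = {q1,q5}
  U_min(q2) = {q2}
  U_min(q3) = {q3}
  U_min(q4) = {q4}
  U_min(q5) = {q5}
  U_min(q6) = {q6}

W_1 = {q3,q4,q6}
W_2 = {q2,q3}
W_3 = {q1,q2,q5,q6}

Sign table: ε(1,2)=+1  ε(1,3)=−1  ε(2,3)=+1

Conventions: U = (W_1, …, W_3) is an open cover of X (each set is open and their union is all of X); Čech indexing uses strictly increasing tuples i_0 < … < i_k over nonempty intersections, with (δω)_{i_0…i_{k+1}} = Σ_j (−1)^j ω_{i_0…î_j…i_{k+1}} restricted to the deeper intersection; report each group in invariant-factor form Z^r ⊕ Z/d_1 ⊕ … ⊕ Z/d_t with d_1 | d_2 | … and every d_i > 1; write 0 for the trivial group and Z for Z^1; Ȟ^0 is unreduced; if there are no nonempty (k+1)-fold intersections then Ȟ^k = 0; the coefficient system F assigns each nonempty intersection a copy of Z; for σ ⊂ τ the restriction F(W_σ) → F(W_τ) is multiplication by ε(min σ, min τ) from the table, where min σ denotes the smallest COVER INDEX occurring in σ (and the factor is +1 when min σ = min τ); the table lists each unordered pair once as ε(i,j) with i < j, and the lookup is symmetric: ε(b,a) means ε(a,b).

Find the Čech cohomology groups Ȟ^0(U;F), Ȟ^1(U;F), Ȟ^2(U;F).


Ȟ^0 ≅ 0, Ȟ^1 ≅ Z/2, Ȟ^2 ≅ 0

cover nerve:
  W12={q3} W13={q6} W23={q2}
C dims 3,3; δ0: rk 3, SNF 1^2·2
Ȟ^0: (3−3)−0=0 ⇒ 0
Ȟ^1: (3−0)−3=0 plus torsion [2] ⇒ Z/2
Ȟ^2: (0−0)−0=0 ⇒ 0


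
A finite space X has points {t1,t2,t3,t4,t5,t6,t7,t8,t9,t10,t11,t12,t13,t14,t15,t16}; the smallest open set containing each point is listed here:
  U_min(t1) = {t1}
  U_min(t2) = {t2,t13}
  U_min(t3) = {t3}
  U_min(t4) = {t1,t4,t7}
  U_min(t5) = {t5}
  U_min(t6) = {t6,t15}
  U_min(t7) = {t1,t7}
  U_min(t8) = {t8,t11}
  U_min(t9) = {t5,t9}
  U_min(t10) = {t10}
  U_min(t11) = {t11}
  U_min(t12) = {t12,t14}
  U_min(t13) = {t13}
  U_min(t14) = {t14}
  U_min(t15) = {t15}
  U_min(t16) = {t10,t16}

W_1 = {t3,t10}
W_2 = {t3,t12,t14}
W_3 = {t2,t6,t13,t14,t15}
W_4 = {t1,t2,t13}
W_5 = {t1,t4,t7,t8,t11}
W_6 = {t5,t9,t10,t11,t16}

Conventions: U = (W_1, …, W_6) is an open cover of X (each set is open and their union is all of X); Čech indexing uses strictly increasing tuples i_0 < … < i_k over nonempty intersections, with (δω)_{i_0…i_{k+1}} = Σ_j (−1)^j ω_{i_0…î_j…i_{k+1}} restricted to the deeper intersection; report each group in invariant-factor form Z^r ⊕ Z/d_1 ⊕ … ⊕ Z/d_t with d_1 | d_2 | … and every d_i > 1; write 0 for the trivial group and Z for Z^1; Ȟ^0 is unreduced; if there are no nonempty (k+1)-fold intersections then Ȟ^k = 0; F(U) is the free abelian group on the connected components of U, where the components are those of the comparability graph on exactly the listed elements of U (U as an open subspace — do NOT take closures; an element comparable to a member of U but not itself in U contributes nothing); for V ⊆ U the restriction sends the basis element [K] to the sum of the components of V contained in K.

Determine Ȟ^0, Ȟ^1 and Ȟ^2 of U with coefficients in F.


Ȟ^0 = Z^8; Ȟ^1 = 0; Ȟ^2 = 0

nerve of the cover:
  W12={t3} W16={t10} W23={t14} W34={t2,t13} W45={t1} W56={t11}
components per intersection:
  W1: {t3} {t10}
  W2: {t3} {t12,t14}
  W3: {t2,t13} {t6,t15} {t14}
  W4: {t1} {t2,t13}
  W5: {t1,t4,t7} {t8,t11}
  W6: {t5,t9} {t10,t16} {t11}
  W12: {t3}
  W16: {t10}
  W23: {t14}
  W34: {t2,t13}
  W45: {t1}
  W56: {t11}
C dims 14,6; δ0: rk 6, SNF 1^6
Ȟ^0 = (14 − 6) − 0 = 8, so Ȟ^0 ≅ Z^8
Ȟ^1 = (6 − 0) − 6 = 0, so Ȟ^1 ≅ 0
Ȟ^2 = (0 − 0) − 0 = 0, so Ȟ^2 ≅ 0


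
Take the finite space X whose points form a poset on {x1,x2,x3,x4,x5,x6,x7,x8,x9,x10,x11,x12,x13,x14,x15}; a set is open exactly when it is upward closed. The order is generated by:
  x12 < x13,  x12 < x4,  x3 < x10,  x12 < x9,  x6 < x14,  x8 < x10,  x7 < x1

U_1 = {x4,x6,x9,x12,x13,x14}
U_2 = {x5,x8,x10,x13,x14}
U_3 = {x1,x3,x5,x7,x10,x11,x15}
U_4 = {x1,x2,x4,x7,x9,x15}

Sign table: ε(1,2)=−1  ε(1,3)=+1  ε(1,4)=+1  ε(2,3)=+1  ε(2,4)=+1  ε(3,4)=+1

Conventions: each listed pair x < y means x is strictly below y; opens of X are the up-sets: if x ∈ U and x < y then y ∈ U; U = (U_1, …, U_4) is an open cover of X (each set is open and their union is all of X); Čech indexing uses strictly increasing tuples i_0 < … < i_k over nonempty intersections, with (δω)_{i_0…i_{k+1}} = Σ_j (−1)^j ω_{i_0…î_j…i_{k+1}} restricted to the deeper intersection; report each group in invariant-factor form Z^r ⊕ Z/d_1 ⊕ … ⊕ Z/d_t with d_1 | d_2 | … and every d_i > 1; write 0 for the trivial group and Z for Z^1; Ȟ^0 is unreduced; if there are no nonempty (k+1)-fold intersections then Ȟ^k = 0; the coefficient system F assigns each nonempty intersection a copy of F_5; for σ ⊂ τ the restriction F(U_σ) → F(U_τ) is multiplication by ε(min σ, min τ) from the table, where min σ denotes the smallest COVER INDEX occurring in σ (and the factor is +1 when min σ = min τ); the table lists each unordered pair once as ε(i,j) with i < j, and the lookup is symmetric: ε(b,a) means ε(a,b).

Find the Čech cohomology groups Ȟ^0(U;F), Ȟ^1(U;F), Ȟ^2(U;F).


intersection data:
  U12={x13,x14} U14={x4,x9} U23={x5,x10} U34={x1,x7,x15}
C dims 4,4; δ0: rk_F5 4
Ȟ^0 = (4 − 4) − 0 = 0, so Ȟ^0 ≅ 0
Ȟ^1 = (4 − 0) − 4 = 0, so Ȟ^1 ≅ 0
Ȟ^2 = (0 − 0) − 0 = 0, so Ȟ^2 ≅ 0

Ȟ^0 ≅ 0; Ȟ^1 ≅ 0; Ȟ^2 ≅ 0


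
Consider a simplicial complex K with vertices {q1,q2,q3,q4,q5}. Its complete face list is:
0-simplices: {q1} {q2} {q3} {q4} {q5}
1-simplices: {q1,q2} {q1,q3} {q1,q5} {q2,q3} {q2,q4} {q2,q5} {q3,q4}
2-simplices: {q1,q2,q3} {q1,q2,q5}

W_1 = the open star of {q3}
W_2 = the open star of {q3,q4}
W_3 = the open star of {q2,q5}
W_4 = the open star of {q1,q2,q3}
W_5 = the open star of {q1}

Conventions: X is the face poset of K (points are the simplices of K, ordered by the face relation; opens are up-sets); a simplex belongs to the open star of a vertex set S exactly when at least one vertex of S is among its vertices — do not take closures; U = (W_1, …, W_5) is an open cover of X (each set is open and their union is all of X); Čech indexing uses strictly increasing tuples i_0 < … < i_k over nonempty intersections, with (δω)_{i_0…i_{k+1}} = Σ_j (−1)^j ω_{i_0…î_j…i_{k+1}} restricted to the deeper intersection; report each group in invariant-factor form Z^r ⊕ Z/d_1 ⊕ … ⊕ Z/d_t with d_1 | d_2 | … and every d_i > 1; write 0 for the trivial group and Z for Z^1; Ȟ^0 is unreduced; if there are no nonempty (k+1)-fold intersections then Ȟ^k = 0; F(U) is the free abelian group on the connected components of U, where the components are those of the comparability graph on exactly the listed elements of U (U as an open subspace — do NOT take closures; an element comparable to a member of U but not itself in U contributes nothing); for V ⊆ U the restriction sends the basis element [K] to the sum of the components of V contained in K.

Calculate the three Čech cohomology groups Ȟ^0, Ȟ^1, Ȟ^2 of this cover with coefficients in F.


nerve simplices:
  W1={{q3},{q1,q3},{q2,q3},{q3,q4},{q1,q2,q3}} W2={{q3},{q4},{q1,q3},{q2,q3},{q2,q4},{q3,q4},{q1,q2,q3}} W3={{q2},{q5},{q1,q2},{q1,q5},{q2,q3},{q2,q4},{q2,q5},{q1,q2,q3},{q1,q2,q5}} W4={{q1},{q2},{q3},{q1,q2},{q1,q3},{q1,q5},{q2,q3},{q2,q4},{q2,q5},{q3,q4},{q1,q2,q3},{q1,q2,q5}} W5={{q1},{q1,q2},{q1,q3},{q1,q5},{q1,q2,q3},{q1,q2,q5}}
  W12={{q3},{q1,q3},{q2,q3},{q3,q4},{q1,q2,q3}} W13={{q2,q3},{q1,q2,q3}} W14={{q3},{q1,q3},{q2,q3},{q3,q4},{q1,q2,q3}} W15={{q1,q3},{q1,q2,q3}} W23={{q2,q3},{q2,q4},{q1,q2,q3}} W24={{q3},{q1,q3},{q2,q3},{q2,q4},{q3,q4},{q1,q2,q3}} W25={{q1,q3},{q1,q2,q3}} W34={{q2},{q1,q2},{q1,q5},{q2,q3},{q2,q4},{q2,q5},{q1,q2,q3},{q1,q2,q5}} W35={{q1,q2},{q1,q5},{q1,q2,q3},{q1,q2,q5}} W45={{q1},{q1,q2},{q1,q3},{q1,q5},{q1,q2,q3},{q1,q2,q5}}
  W123={{q2,q3},{q1,q2,q3}} W124={{q3},{q1,q3},{q2,q3},{q3,q4},{q1,q2,q3}} W125={{q1,q3},{q1,q2,q3}} W134={{q2,q3},{q1,q2,q3}} W135={{q1,q2,q3}} W145={{q1,q3},{q1,q2,q3}} W234={{q2,q3},{q2,q4},{q1,q2,q3}} W235={{q1,q2,q3}} W245={{q1,q3},{q1,q2,q3}} W345={{q1,q2},{q1,q5},{q1,q2,q3},{q1,q2,q5}}
  W1234={{q2,q3},{q1,q2,q3}} W1235={{q1,q2,q3}} W1245={{q1,q3},{q1,q2,q3}} W1345={{q1,q2,q3}} W2345={{q1,q2,q3}}
  W12345={{q1,q2,q3}}
components per intersection:
  W1: {{q3},{q1,q3},{q2,q3},{q3,q4},{q1,q2,q3}}
  W2: {{q3},{q4},{q1,q3},{q2,q3},{q2,q4},{q3,q4},{q1,q2,q3}}
  W3: {{q2},{q5},{q1,q2},{q1,q5},{q2,q3},{q2,q4},{q2,q5},{q1,q2,q3},{q1,q2,q5}}
  W4: {{q1},{q2},{q3},{q1,q2},{q1,q3},{q1,q5},{q2,q3},{q2,q4},{q2,q5},{q3,q4},{q1,q2,q3},{q1,q2,q5}}
  W5: {{q1},{q1,q2},{q1,q3},{q1,q5},{q1,q2,q3},{q1,q2,q5}}
  W12: {{q3},{q1,q3},{q2,q3},{q3,q4},{q1,q2,q3}}
  W13: {{q2,q3},{q1,q2,q3}}
  W14: {{q3},{q1,q3},{q2,q3},{q3,q4},{q1,q2,q3}}
  W15: {{q1,q3},{q1,q2,q3}}
  W23: {{q2,q3},{q1,q2,q3}} {{q2,q4}}
  W24: {{q3},{q1,q3},{q2,q3},{q3,q4},{q1,q2,q3}} {{q2,q4}}
  W25: {{q1,q3},{q1,q2,q3}}
  W34: {{q2},{q1,q2},{q1,q5},{q2,q3},{q2,q4},{q2,q5},{q1,q2,q3},{q1,q2,q5}}
  W35: {{q1,q2},{q1,q5},{q1,q2,q3},{q1,q2,q5}}
  W45: {{q1},{q1,q2},{q1,q3},{q1,q5},{q1,q2,q3},{q1,q2,q5}}
  W123: {{q2,q3},{q1,q2,q3}}
  W124: {{q3},{q1,q3},{q2,q3},{q3,q4},{q1,q2,q3}}
  W125: {{q1,q3},{q1,q2,q3}}
  W134: {{q2,q3},{q1,q2,q3}}
  W135: {{q1,q2,q3}}
  W145: {{q1,q3},{q1,q2,q3}}
  W234: {{q2,q3},{q1,q2,q3}} {{q2,q4}}
  W235: {{q1,q2,q3}}
  W245: {{q1,q3},{q1,q2,q3}}
  W345: {{q1,q2},{q1,q5},{q1,q2,q3},{q1,q2,q5}}
  W1234: {{q2,q3},{q1,q2,q3}}
  W1235: {{q1,q2,q3}}
  W1245: {{q1,q3},{q1,q2,q3}}
  W1345: {{q1,q2,q3}}
  W2345: {{q1,q2,q3}}
  W12345: {{q1,q2,q3}}
C dims 5,12,11,5; δ0: rk 4, SNF 1^4; δ1: rk 7, SNF 1^7; δ2: rk 4, SNF 1^4
degree 0: 5−4−0 = 1 → Ȟ^0 ≅ Z
degree 1: 12−7−4 = 1 → Ȟ^1 ≅ Z
degree 2: 11−4−7 = 0 → Ȟ^2 ≅ 0

Ȟ^0(U;F) ≅ Z, Ȟ^1(U;F) ≅ Z, Ȟ^2(U;F) ≅ 0


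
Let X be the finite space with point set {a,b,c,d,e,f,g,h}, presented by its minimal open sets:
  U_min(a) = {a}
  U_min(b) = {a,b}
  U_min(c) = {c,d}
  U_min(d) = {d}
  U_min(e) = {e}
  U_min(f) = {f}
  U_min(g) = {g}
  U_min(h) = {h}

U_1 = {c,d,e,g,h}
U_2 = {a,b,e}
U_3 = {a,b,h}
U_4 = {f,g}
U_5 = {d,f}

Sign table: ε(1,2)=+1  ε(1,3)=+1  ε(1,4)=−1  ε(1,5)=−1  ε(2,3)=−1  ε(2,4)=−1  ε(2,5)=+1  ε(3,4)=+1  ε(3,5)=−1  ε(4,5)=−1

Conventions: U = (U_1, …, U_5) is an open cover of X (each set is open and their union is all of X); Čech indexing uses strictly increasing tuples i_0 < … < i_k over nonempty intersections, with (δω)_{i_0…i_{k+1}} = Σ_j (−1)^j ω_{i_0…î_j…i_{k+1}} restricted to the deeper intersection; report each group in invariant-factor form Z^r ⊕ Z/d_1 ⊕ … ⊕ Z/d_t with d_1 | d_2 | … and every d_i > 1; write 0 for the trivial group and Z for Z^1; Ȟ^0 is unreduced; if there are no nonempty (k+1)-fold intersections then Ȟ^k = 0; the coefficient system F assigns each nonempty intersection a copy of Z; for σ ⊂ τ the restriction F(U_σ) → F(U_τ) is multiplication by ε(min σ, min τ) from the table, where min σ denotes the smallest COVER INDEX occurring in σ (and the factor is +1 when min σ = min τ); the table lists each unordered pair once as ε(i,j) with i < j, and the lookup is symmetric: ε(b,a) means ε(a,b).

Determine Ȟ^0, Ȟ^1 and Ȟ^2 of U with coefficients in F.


Ȟ^0 ≅ 0, Ȟ^1 ≅ Z ⊕ Z/2 and Ȟ^2 ≅ 0

intersection data:
  U12={e} U13={h} U14={g} U15={d} U23={a,b} U45={f}
C dims 5,6; δ0: rk 5, SNF 1^4·2
Ȟ^0 = (5 − 5) − 0 = 0, so Ȟ^0 ≅ 0
Ȟ^1 = (6 − 0) − 5 = 1 plus torsion [2], so Ȟ^1 ≅ Z ⊕ Z/2
Ȟ^2 = (0 − 0) − 0 = 0, so Ȟ^2 ≅ 0


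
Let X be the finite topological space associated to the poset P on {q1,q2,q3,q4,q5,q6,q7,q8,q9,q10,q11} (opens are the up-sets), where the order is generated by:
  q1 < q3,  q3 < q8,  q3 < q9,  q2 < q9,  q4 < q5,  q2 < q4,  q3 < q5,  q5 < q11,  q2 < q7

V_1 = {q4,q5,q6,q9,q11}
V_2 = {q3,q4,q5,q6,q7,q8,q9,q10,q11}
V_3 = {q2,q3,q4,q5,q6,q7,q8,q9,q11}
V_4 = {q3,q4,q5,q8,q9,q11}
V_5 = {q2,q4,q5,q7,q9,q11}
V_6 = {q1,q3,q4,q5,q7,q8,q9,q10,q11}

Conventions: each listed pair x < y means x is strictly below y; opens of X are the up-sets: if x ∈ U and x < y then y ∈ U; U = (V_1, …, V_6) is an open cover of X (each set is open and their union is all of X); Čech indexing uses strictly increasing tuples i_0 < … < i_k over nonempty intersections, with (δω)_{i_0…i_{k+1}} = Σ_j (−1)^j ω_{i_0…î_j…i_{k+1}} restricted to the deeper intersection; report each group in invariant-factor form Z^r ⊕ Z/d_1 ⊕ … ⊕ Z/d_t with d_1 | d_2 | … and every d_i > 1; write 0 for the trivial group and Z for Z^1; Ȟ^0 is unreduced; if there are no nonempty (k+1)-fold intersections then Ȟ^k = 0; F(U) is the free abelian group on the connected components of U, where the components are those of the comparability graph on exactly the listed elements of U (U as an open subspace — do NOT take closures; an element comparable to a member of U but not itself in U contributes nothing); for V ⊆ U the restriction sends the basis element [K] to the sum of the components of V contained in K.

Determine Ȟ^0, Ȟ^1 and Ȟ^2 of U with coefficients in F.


nonempty intersections:
  V12={q4,q5,q6,q9,q11} V13={q4,q5,q6,q9,q11} V14={q4,q5,q9,q11} V15={q4,q5,q9,q11} V16={q4,q5,q9,q11} V23={q3,q4,q5,q6,q7,q8,q9,q11} V24={q3,q4,q5,q8,q9,q11} V25={q4,q5,q7,q9,q11} V26={q3,q4,q5,q7,q8,q9,q10,q11} V34={q3,q4,q5,q8,q9,q11} V35={q2,q4,q5,q7,q9,q11} V36={q3,q4,q5,q7,q8,q9,q11} V45={q4,q5,q9,q11} V46={q3,q4,q5,q8,q9,q11} V56={q4,q5,q7,q9,q11}
  V123={q4,q5,q6,q9,q11} V124={q4,q5,q9,q11} V125={q4,q5,q9,q11} V126={q4,q5,q9,q11} V134={q4,q5,q9,q11} V135={q4,q5,q9,q11} V136={q4,q5,q9,q11} V145={q4,q5,q9,q11} V146={q4,q5,q9,q11} V156={q4,q5,q9,q11} V234={q3,q4,q5,q8,q9,q11} V235={q4,q5,q7,q9,q11} V236={q3,q4,q5,q7,q8,q9,q11} V245={q4,q5,q9,q11} V246={q3,q4,q5,q8,q9,q11} V256={q4,q5,q7,q9,q11} V345={q4,q5,q9,q11} V346={q3,q4,q5,q8,q9,q11} V356={q4,q5,q7,q9,q11} V456={q4,q5,q9,q11}
  V1234={q4,q5,q9,q11} V1235={q4,q5,q9,q11} V1236={q4,q5,q9,q11} V1245={q4,q5,q9,q11} V1246={q4,q5,q9,q11} V1256={q4,q5,q9,q11} V1345={q4,q5,q9,q11} V1346={q4,q5,q9,q11} V1356={q4,q5,q9,q11} V1456={q4,q5,q9,q11} V2345={q4,q5,q9,q11} V2346={q3,q4,q5,q8,q9,q11} V2356={q4,q5,q7,q9,q11} V2456={q4,q5,q9,q11} V3456={q4,q5,q9,q11}
  V12345={q4,q5,q9,q11} V12346={q4,q5,q9,q11} V12356={q4,q5,q9,q11} V12456={q4,q5,q9,q11} V13456={q4,q5,q9,q11} V23456={q4,q5,q9,q11}
  V123456={q4,q5,q9,q11}
components per intersection:
  V1: {q4,q5,q11} {q6} {q9}
  V2: {q3,q4,q5,q8,q9,q11} {q6} {q7} {q10}
  V3: {q2,q3,q4,q5,q7,q8,q9,q11} {q6}
  V4: {q3,q4,q5,q8,q9,q11}
  V5: {q2,q4,q5,q7,q9,q11}
  V6: {q1,q3,q4,q5,q8,q9,q11} {q7} {q10}
  V12: {q4,q5,q11} {q6} {q9}
  V13: {q4,q5,q11} {q6} {q9}
  V14: {q4,q5,q11} {q9}
  V15: {q4,q5,q11} {q9}
  V16: {q4,q5,q11} {q9}
  V23: {q3,q4,q5,q8,q9,q11} {q6} {q7}
  V24: {q3,q4,q5,q8,q9,q11}
  V25: {q4,q5,q11} {q7} {q9}
  V26: {q3,q4,q5,q8,q9,q11} {q7} {q10}
  V34: {q3,q4,q5,q8,q9,q11}
  V35: {q2,q4,q5,q7,q9,q11}
  V36: {q3,q4,q5,q8,q9,q11} {q7}
  V45: {q4,q5,q11} {q9}
  V46: {q3,q4,q5,q8,q9,q11}
  V56: {q4,q5,q11} {q7} {q9}
  V123: {q4,q5,q11} {q6} {q9}
  V124: {q4,q5,q11} {q9}
  V125: {q4,q5,q11} {q9}
  V126: {q4,q5,q11} {q9}
  V134: {q4,q5,q11} {q9}
  V135: {q4,q5,q11} {q9}
  V136: {q4,q5,q11} {q9}
  V145: {q4,q5,q11} {q9}
  V146: {q4,q5,q11} {q9}
  V156: {q4,q5,q11} {q9}
  V234: {q3,q4,q5,q8,q9,q11}
  V235: {q4,q5,q11} {q7} {q9}
  V236: {q3,q4,q5,q8,q9,q11} {q7}
  V245: {q4,q5,q11} {q9}
  V246: {q3,q4,q5,q8,q9,q11}
  V256: {q4,q5,q11} {q7} {q9}
  V345: {q4,q5,q11} {q9}
  V346: {q3,q4,q5,q8,q9,q11}
  V356: {q4,q5,q11} {q7} {q9}
  V456: {q4,q5,q11} {q9}
  V1234: {q4,q5,q11} {q9}
  V1235: {q4,q5,q11} {q9}
  V1236: {q4,q5,q11} {q9}
  V1245: {q4,q5,q11} {q9}
  V1246: {q4,q5,q11} {q9}
  V1256: {q4,q5,q11} {q9}
  V1345: {q4,q5,q11} {q9}
  V1346: {q4,q5,q11} {q9}
  V1356: {q4,q5,q11} {q9}
  V1456: {q4,q5,q11} {q9}
  V2345: {q4,q5,q11} {q9}
  V2346: {q3,q4,q5,q8,q9,q11}
  V2356: {q4,q5,q11} {q7} {q9}
  V2456: {q4,q5,q11} {q9}
  V3456: {q4,q5,q11} {q9}
  V12345: {q4,q5,q11} {q9}
  V12346: {q4,q5,q11} {q9}
  V12356: {q4,q5,q11} {q9}
  V12456: {q4,q5,q11} {q9}
  V13456: {q4,q5,q11} {q9}
  V23456: {q4,q5,q11} {q9}
  V123456: {q4,q5,q11} {q9}
C dims 14,32,41,30; δ0: rk 11, SNF 1^11; δ1: rk 21, SNF 1^21; δ2: rk 20, SNF 1^20
Ȟ^0: (14−11)−0=3 ⇒ Z^3
Ȟ^1: (32−21)−11=0 ⇒ 0
Ȟ^2: (41−20)−21=0 ⇒ 0

Ȟ^0 = Z^3, Ȟ^1 = 0, Ȟ^2 = 0


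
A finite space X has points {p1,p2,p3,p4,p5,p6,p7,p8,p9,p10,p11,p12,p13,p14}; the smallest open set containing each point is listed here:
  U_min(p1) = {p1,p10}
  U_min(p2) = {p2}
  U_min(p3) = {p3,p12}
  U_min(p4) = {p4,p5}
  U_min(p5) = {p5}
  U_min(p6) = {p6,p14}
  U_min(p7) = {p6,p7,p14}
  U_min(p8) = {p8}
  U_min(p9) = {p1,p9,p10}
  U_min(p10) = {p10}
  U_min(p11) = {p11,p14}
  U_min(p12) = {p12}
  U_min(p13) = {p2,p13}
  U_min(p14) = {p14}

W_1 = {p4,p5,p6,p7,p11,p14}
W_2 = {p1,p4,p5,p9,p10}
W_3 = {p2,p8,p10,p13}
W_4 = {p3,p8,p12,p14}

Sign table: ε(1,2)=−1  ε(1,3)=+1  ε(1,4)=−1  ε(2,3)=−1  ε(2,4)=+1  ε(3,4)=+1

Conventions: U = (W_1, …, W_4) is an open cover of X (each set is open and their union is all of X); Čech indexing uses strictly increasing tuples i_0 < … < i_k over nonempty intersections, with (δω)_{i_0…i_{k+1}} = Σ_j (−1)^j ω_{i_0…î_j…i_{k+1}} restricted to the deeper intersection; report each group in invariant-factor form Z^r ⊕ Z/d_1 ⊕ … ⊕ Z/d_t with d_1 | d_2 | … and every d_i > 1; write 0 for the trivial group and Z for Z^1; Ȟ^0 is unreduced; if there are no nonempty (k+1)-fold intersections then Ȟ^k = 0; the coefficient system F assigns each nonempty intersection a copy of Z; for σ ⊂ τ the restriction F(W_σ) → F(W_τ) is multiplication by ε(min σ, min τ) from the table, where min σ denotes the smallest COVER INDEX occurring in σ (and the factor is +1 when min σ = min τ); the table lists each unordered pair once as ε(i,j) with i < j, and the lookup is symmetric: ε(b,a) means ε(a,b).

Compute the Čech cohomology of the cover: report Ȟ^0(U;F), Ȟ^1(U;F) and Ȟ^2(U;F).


Ȟ^0(U;F) ≅ 0,  Ȟ^1(U;F) ≅ Z/2,  Ȟ^2(U;F) ≅ 0

nerve of the cover:
  W12={p4,p5} W14={p14} W23={p10} W34={p8}
C dims 4,4; δ0: rk 4, SNF 1^3·2
Ȟ^0 = (4 − 4) − 0 = 0, so Ȟ^0 ≅ 0
Ȟ^1 = (4 − 0) − 4 = 0 plus torsion [2], so Ȟ^1 ≅ Z/2
Ȟ^2 = (0 − 0) − 0 = 0, so Ȟ^2 ≅ 0


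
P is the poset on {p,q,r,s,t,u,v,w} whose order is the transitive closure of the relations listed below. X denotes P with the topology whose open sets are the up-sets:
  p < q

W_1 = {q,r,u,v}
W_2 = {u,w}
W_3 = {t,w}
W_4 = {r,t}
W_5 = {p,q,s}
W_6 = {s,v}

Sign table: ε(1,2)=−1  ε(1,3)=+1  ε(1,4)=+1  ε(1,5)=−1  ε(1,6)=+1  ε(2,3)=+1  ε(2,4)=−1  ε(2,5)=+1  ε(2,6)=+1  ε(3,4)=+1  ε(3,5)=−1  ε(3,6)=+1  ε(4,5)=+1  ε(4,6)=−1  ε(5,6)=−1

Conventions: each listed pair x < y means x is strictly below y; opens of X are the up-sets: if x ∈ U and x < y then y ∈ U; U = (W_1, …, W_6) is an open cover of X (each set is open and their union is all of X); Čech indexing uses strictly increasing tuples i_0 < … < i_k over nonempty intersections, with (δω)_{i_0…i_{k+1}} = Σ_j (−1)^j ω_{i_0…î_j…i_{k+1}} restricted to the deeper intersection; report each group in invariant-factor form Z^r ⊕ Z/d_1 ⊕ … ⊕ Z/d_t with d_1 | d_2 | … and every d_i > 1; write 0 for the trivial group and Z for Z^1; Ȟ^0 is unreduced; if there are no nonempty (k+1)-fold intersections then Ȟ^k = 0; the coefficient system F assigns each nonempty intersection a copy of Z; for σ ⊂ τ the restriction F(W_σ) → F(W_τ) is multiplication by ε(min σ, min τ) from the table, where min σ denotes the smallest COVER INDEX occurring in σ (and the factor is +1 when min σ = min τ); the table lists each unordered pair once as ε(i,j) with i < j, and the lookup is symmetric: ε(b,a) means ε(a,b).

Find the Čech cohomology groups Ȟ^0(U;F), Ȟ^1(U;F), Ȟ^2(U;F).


Ȟ^0 = 0, Ȟ^1 = Z ⊕ Z/2 and Ȟ^2 = 0

nerve simplices:
  W12={u} W14={r} W15={q} W16={v} W23={w} W34={t} W56={s}
C dims 6,7; δ0: rk 6, SNF 1^5·2
degree 0: 6−6−0 = 0 → Ȟ^0 ≅ 0
degree 1: 7−0−6 = 1 plus torsion [2] → Ȟ^1 ≅ Z ⊕ Z/2
degree 2: 0−0−0 = 0 → Ȟ^2 ≅ 0
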